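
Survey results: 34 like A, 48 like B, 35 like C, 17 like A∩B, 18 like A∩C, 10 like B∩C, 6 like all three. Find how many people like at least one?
78

Explanation: |A∪B∪C| = 34+48+35-17-18-10+6 = 78.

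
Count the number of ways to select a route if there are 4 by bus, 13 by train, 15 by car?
32

Solution: By the addition principle: 4 + 13 + 15 = 32.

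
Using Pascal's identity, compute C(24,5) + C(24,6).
177,100

Working:
C(24,5) + C(24,6) = C(25,6) = 177,100.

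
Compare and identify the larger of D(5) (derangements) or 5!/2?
D(5) = (5-1)·[D(4) + D(3)] = 4·[9 + 2] = 44; 5!/2 = 120/2 = 60.

Answer: 5!/2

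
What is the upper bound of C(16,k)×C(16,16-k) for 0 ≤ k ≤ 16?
165,636,900

Solution: C(16,k)·C(16,16-k) = C(16,k)², maximised at the centre k = 8: C(16,8)² = 165,636,900.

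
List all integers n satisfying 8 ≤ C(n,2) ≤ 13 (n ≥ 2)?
5

Solution: C(4,2)=6; C(5,2)=10; C(6,2)=15. So valid n = 5.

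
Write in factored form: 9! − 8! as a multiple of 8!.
8 × 8! = 322,560

9! − 8! = 9·8! − 8! = (9 − 1)·8! = 8 × 8! = 322,560.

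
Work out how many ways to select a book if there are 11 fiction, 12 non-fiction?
By the addition principle: 11 + 12 = 23.

Answer: 23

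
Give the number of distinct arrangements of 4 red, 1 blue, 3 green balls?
Multinomial: 8!/(4! × 1! × 3!) = 280.
Final answer: 280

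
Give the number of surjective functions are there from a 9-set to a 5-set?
Onto functions = 5! × S(9,5)
First compute S(9,5) via recurrence:
Using the Stirling recurrence: S(n,k) = k·S(n-1,k) + S(n-1,k-1)
S(9,5) = 5·S(8,5) + S(8,4)
         = 5·1050 + 1701
         = 5250 + 1701
         = 6,951
Then: 120 × 6951 = 834,120
Final answer: 834,120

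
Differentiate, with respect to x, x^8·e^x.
(8x^7 + x^8)e^x

Reasoning: Product rule: d/dx[x^8]·e^x + x^8·d/dx[e^x] = 8x^{7}e^x + x^8e^x.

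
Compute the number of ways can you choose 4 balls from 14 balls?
C(14,4) = 14! / (4! × (14-4)!)
         = 14! / (4! × 10!)
         = 1,001

Answer: 1,001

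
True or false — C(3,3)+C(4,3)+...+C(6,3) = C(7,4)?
True

Reasoning: Hockey stick identity gives Σ = C(7,4) = 35; RHS C(7,4) = 35.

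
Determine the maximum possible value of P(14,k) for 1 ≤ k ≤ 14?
87,178,291,200

Reasoning: P(14,k) increases in k, so maximum at k = 14: 14! = 87,178,291,200.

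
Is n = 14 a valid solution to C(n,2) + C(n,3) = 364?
No

Solution: C(14,2) + C(14,3) = 91 + 364 = 455, which does not equal 364.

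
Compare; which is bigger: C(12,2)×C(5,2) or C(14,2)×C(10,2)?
C(12,2)×C(5,2)=660, C(14,2)×C(10,2)=4,095.

Answer: C(14,2)×C(10,2)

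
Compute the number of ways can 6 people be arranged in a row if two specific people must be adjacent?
240

Explanation: Treat pair as unit: (6-1)! arrangements × 2 internal orders = 240.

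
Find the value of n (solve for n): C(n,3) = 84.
9

Explanation: C(n,3) = n(n−1)(n−2)/3! is increasing in n, and n(n−1)(n−2) = 3!·84 = 504 ≈ (n−1)^3 gives n ≈ 9.0. Check: C(7,3) = 35, C(8,3) = 56, C(9,3) = 84 ✓. So n = 9.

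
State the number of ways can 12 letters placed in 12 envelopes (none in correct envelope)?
176,214,841

Using D(n) = (n-1)[D(n-1) + D(n-2)]:
D(12) = (12-1) × [D(11) + D(10)]
      = 11 × [14684570 + 1334961]
      = 11 × 16019531
      = 176,214,841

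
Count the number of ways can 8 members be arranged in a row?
40,320

Reasoning: Arrangements of 8 distinct objects: 8! = 40,320.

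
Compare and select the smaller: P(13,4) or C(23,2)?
C(23,2)

P(13,4)=17,160, C(23,2)=253.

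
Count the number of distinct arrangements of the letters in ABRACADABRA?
83,160

Working:
Word has 11 letters (A=5, B=2, R=2, C=1, D=1). Arrangements: 11!/Π(k!) = 83,160.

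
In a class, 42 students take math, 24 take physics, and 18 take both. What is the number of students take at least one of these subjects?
48

Working:
|A∪B| = |A|+|B|-|A∩B| = 42+24-18 = 48.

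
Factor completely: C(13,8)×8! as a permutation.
P(13,8)

Explanation: C(13,8)×8! = [13!/(8!(5)!)]×8! = 13!/(5)! = P(13,8) = 51,891,840.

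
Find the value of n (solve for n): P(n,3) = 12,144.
24

Explanation: P(n,3) = n(n−1)(n−2) is increasing in n; n(n−1)(n−2) ≈ (n−1)^3 = 12,144 gives n ≈ 24.0. Check: P(22,3) = 9,240, P(23,3) = 10,626, P(24,3) = 12,144 ✓. So n = 24.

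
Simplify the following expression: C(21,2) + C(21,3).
By Pascal's identity: C(22,3) = 1,540.

Answer: 1,540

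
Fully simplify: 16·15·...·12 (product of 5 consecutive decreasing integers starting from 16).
524,160

Explanation: This is P(16,5) = 16!/(11)! = 524,160.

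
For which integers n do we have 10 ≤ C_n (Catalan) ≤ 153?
4, 5, 6

Solution: C_3=5; C_4=14; C_5=42; C_6=132; C_7=429. So valid n = 4, 5, 6.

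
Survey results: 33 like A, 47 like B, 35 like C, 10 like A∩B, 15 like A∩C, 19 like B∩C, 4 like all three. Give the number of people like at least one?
75

Reasoning: |A∪B∪C| = 33+47+35-10-15-19+4 = 75.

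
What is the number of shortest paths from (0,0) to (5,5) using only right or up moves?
252

Solution: Choose 5 rights from 10 moves: C(10,5) = 252.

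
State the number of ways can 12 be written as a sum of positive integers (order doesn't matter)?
77

Explanation: Pentagonal recurrence p(n) = p(n−1) + p(n−2) − p(n−5) − p(n−7) + …: p(12) = p(11) + p(10) − p(7) − p(5) + p(0) = 56 + 42 − 15 − 7 + 1 = 77.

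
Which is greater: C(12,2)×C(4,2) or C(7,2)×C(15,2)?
C(7,2)×C(15,2)

Working:
C(12,2)×C(4,2)=396, C(7,2)×C(15,2)=2,205.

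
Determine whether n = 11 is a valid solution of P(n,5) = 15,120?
No

Explanation: P(11,5) = 11·10·9·8·7 = 55,440, which does not equal 15,120.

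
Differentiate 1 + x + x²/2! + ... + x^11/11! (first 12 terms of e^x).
1 + x + x²/2! + ... + x^10/10!
Differentiating term by term gives the first 11 terms of e^x.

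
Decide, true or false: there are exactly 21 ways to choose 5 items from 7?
True

Solution: C(7,5) = 21.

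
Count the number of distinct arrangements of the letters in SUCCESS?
Word has 7 letters (S=3, U=1, C=2, E=1). Arrangements: 7!/Π(k!) = 420.
Final answer: 420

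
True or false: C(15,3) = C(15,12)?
True

Working:
C(15,3) = C(15,15-3) by the symmetry property; both equal 455.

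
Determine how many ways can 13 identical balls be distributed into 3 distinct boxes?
105

Explanation: C(13+3-1, 3-1) = C(15, 2) = 105.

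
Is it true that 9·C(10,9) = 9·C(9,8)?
Absorption identity k·C(n,k) = n·C(n-1,k-1). LHS = 9·10 = 90; RHS = 9·9 = 81.

Answer: False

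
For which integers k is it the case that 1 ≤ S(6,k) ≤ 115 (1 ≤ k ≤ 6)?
1, 2, 3, 4, 5, 6

S(6,1)=1; S(6,2)=31; S(6,3)=90; S(6,4)=65; S(6,5)=15; S(6,6)=1. So valid k = 1, 2, 3, 4, 5, 6.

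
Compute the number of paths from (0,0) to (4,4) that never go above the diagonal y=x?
14

Solution: Counted by the Catalan number C_4: C_4 = C(8,4)/(4+1) = 70/5 = 14.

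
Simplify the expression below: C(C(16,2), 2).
7,140

Solution: C(16,2) = 120, then C(120, 2) = 7,140.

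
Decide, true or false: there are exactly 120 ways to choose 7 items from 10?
C(10,7) = 120.

Answer: True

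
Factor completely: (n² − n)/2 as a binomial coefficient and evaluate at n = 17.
C(n,2); C(17,2) = 136

Solution: (n² − n)/2 = n(n−1)/2 = C(n,2). At n = 17: C(17,2) = 136.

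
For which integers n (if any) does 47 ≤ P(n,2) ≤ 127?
8, 9, 10, 11

Solution: P(7,2)=42; P(8,2)=56; P(9,2)=72; P(10,2)=90; P(11,2)=110; P(12,2)=132. So valid n = 8, 9, 10, 11.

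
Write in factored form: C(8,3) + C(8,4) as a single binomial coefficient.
C(9,4)
By Pascal's identity: C(8,3) + C(8,4) = C(9,4) = 126.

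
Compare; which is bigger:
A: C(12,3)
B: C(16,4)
B
A=C(12,3)=220, B=C(16,4)=1,820.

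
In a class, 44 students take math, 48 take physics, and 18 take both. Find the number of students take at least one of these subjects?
74

Explanation: |A∪B| = |A|+|B|-|A∩B| = 44+48-18 = 74.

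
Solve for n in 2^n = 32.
5

Solution: 2^5 = 32, so n = 5.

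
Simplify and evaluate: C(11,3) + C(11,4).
495
By Pascal's identity: C(12,4) = 495.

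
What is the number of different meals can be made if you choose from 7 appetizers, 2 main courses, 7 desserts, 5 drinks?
490

By the multiplication principle: 7 × 2 × 7 × 5 = 490.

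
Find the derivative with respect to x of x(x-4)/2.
d/dx[(x-0)(x-4)] = (x-4) + (x-0) = 2x - 4. Dividing by 2 gives (2x - 4)/2.

Answer: (2x - 4)/2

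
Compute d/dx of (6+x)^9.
9(6+x)^8

Explanation: Using the power rule: d/dx (6+x)^9 = 9(6+x)^{8}.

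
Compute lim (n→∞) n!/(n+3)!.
0

Solution: n!/(n+3)! = 1/[(n+1)(n+2)(n+3)] → 0 as n → ∞.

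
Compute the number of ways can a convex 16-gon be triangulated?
2,674,440

Using the Catalan number formula: C_n = C(2n, n) / (n+1)
C_14 = C(28, 14) / (14+1)
     = 40116600 / 15
     = 2,674,440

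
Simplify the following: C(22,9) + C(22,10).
1,144,066

Working:
By Pascal's identity: C(23,10) = 1,144,066.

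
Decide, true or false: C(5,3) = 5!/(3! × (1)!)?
The correct denominator is 3!×2!, giving C(5,3) = 10; the stated RHS is 5!/(3!×1!) = 20 ≠ 10, so the statement does not hold.
Final answer: False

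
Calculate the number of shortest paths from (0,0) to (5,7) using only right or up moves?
792

Working:
Choose 5 rights from 12 moves: C(12,5) = 792.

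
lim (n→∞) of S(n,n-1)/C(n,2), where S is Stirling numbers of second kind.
1

S(n,n-1) = C(n,2), so the limit is 1.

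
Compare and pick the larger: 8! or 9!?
9!

8!=40,320, 9!=362,880. 9! > 8!.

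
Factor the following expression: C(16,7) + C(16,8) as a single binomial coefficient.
By Pascal's identity: C(16,7) + C(16,8) = C(17,8) = 24,310.

Answer: C(17,8)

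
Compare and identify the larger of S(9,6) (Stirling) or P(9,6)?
P(9,6)

Working:
S(9,6) = 6·S(8,6) + S(8,5) = 6·266 + 1,050 = 2,646; P(9,6) = 60,480.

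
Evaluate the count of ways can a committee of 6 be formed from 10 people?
210

C(10,6) = 10! / (6! × (10-6)!)
         = 10! / (6! × 4!)
         = 210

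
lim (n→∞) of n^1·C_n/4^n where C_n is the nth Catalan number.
0

Solution: C_n ~ 4^n/(n^(3/2)√π), so n^1·C_n/4^n ~ n^(1 − 3/2)/√π → 0.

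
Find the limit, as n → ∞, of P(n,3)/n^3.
1

Reasoning: P(n,3) = n(n-1)(n-2) ≈ n^3 for large n. Limit = 1.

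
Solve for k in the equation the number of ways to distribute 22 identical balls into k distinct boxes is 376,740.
7

Solution: Stars and bars: the count is C(22+k−1, k−1), increasing in k. k=5: C(26,4) = 14,950, k=6: C(27,5) = 80,730, k=7: C(28,6) = 376,740 ✓. So k = 7.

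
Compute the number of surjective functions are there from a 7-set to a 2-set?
126

Reasoning: Onto functions = 2! × S(7,2)
First compute S(7,2) via recurrence:
Using the Stirling recurrence: S(n,k) = k·S(n-1,k) + S(n-1,k-1)
S(7,2) = 2·S(6,2) + S(6,1)
         = 2·31 + 1
         = 62 + 1
         = 63
Then: 2 × 63 = 126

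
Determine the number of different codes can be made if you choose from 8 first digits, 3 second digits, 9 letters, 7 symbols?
1,512

Working:
By the multiplication principle: 8 × 3 × 9 × 7 = 1,512.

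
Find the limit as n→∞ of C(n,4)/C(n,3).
∞

Solution: C(n,4)/C(n,3) = (n-3)/4 → ∞ as n → ∞.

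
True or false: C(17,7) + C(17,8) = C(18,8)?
True

Working:
Pascal's identity C(n,k) + C(n,k+1) = C(n+1,k+1): 19,448 + 24,310 = 43,758 = C(18,8).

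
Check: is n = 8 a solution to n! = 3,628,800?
No
8! = 8·7! = 8·5,040 = 40,320, which does not equal 3,628,800.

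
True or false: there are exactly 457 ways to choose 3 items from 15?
False

Reasoning: C(15,3) = 455 ≠ 457.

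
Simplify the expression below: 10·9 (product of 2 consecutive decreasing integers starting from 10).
This is P(10,2) = 10!/(8)! = 90.

Answer: 90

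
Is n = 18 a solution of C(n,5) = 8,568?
Yes

C(18,5) = 18·17·16·15·14/5! = 1,028,160/120 = 8,568, which equals 8,568.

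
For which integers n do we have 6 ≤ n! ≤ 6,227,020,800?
n! is strictly increasing; 3! = 6 and 13! = 6,227,020,800, so valid n = 3, 4, 5, 6, 7, 8, 9, 10, 11, 12, 13.

Answer: 3, 4, 5, 6, 7, 8, 9, 10, 11, 12, 13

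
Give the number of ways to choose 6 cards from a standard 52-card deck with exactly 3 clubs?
13 clubs and 39 non-clubs: C(13,3) × C(39,3) = 286 × 9139 = 2,613,754.

Answer: 2,613,754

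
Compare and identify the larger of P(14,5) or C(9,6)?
P(14,5)

P(14,5)=240,240, C(9,6)=84.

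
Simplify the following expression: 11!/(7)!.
7,920

This equals 11×10×...×8 = 7,920.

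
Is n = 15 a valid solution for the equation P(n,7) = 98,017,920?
P(15,7) = 15·14·13·12·11·10·9 = 32,432,400, which does not equal 98,017,920.
Final answer: No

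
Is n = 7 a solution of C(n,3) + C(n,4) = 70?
Yes

Solution: C(7,3) + C(7,4) = 35 + 35 = 70, which equals 70.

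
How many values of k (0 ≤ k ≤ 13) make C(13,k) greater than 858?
4
Row 13 is unimodal and symmetric about k=13/2. C(13,4)=715 ≤ 858; C(13,5)=1,287 > 858; by symmetry C(13,k) > 858 for k = 5..8. That's 8 - 5 + 1 = 4 values.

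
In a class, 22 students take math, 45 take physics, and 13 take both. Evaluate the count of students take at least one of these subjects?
54

Reasoning: |A∪B| = |A|+|B|-|A∩B| = 22+45-13 = 54.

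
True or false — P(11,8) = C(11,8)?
False
P(11,8) = 6,652,800 but C(11,8) = 165; they differ by a factor of 8! = 40320, so the statement does not hold.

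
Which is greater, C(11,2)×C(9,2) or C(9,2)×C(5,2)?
C(11,2)×C(9,2)

Solution: C(11,2)×C(9,2)=1,980, C(9,2)×C(5,2)=360.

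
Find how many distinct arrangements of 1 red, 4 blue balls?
5
Multinomial: 5!/(1! × 4!) = 5.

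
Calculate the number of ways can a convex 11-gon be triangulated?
4,862

Working:
Using the Catalan number formula: C_n = C(2n, n) / (n+1)
C_9 = C(18, 9) / (9+1)
     = 48620 / 10
     = 4,862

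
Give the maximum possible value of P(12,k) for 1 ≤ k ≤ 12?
P(12,k) increases in k, so maximum at k = 12: 12! = 479,001,600.

Answer: 479,001,600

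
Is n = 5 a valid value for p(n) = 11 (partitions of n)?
Pentagonal recurrence p(n) = p(n−1) + p(n−2) − p(n−5) − p(n−7) + …: p(5) = p(4) + p(3) − p(0) = 5 + 3 − 1 = 7, which does not equal 11.

Answer: No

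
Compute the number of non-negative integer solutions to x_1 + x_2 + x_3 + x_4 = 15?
816

C(15+4-1, 4-1) = 816.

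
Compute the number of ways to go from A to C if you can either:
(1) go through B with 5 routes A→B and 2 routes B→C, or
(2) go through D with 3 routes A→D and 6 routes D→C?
Route via B: 5×2=10. Route via D: 3×6=18. Total: 28.

Answer: 28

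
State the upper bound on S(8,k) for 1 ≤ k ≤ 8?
Row S(8,k) for k = 1..8 (via S(n,k) = k·S(n−1,k) + S(n−1,k−1)): 1, 127, 966, 1,701, 1,050, 266, 28, 1. The row is unimodal; maximum at k = 4: 1,701.
Final answer: 1,701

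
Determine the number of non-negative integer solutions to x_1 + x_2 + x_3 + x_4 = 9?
220
C(9+4-1, 4-1) = 220.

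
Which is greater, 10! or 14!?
10!=3,628,800, 14!=87,178,291,200. 14! > 10!.

Answer: 14!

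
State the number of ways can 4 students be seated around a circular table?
6

Circular arrangements: (4-1)! = 6.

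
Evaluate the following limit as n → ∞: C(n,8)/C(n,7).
∞

Solution: C(n,8)/C(n,7) = (n-7)/8 → ∞ as n → ∞.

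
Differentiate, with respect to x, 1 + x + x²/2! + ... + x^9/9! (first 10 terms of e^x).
1 + x + x²/2! + ... + x^8/8!

Working:
Differentiating term by term gives the first 9 terms of e^x.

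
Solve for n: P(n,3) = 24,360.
P(n,3) = n(n−1)(n−2) is increasing in n; n(n−1)(n−2) ≈ (n−1)^3 = 24,360 gives n ≈ 30.0. Check: P(28,3) = 19,656, P(29,3) = 21,924, P(30,3) = 24,360 ✓. So n = 30.

Answer: 30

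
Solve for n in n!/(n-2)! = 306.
18
n!/(n-2)! = n×(n-1), a product of 2 consecutive integers ≈ (n−0.5)^2. 306^(1/2) + 0.5 ≈ 18.0; check n = 18: 18×17 = 306 ✓. So n = 18.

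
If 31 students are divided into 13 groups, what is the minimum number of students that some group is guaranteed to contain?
3

Pigeonhole: ⌈31/13⌉ = 3.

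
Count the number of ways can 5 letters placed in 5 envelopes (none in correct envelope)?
44
Using D(n) = (n-1)[D(n-1) + D(n-2)]:
D(5) = (5-1) × [D(4) + D(3)]
      = 4 × [9 + 2]
      = 4 × 11
      = 44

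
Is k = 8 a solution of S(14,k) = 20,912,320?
Yes

Reasoning: S(14,8) = 8·S(13,8) + S(13,7) = 8·1,899,612 + 5,715,424 = 20,912,320, which equals 20,912,320.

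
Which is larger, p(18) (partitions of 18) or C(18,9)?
C(18,9)

Explanation: Pentagonal recurrence p(n) = p(n−1) + p(n−2) − p(n−5) − p(n−7) + …: p(18) = p(17) + p(16) − p(13) − p(11) + p(6) + p(3) = 297 + 231 − 101 − 56 + 11 + 3 = 385; C(18,9) = 48,620.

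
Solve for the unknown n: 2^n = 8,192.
13

8,192 = 1,024 × 8 = 2^10 × 2^3 = 2^13, so n = 13.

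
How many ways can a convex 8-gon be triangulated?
132

Reasoning: Using the Catalan number formula: C_n = C(2n, n) / (n+1)
C_6 = C(12, 6) / (6+1)
     = 924 / 7
     = 132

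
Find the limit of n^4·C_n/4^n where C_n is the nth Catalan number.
∞

Solution: C_n ~ 4^n/(n^(3/2)√π), so n^4·C_n/4^n ~ n^(4 − 3/2)/√π → ∞.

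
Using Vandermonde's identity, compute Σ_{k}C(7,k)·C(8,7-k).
6,435

= C(7+8,7) = C(15,7) = 6,435.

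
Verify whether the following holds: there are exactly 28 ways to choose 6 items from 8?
True
C(8,6) = 28.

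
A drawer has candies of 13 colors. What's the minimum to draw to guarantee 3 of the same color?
27
Worst case: 2 of each = 26. One more: 27.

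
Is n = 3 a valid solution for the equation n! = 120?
No
3! = 3·2! = 3·2 = 6, which does not equal 120.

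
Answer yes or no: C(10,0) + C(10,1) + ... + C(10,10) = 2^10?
Binomial theorem with x = y = 1: Σ C(10,i) = (1+1)^10 = 2^10 = 1,024. The statement holds.

Answer: Yes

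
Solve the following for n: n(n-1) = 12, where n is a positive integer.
4

n² − n − 12 = 0, so n = (1 ± √(1 + 4·12))/2 = (1 ± √49)/2 = (1 ± 7)/2, i.e. n = 4 or n = -3. Taking the positive root, n = 4 (check: 4×3 = 12).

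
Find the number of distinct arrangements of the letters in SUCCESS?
420

Working:
Word has 7 letters (S=3, U=1, C=2, E=1). Arrangements: 7!/Π(k!) = 420.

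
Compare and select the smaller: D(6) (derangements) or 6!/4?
D(6) = (6-1)·[D(5) + D(4)] = 5·[44 + 9] = 265; 6!/4 = 720/4 = 180.

Answer: 6!/4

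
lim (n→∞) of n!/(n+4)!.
n!/(n+4)! = 1/[(n+1)(n+2)···(n+4)] → 0 as n → ∞.
Final answer: 0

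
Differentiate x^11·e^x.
(11x^10 + x^11)e^x
Product rule: d/dx[x^11]·e^x + x^11·d/dx[e^x] = 11x^{10}e^x + x^11e^x.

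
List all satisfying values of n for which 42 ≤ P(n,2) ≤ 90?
7, 8, 9, 10
P(6,2)=30; P(7,2)=42; P(8,2)=56; P(9,2)=72; P(10,2)=90; P(11,2)=110. So valid n = 7, 8, 9, 10.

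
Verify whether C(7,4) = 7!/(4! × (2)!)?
False

Solution: The correct denominator is 4!×3!, giving C(7,4) = 35; the stated RHS is 7!/(4!×2!) = 105 ≠ 35, so the statement does not hold.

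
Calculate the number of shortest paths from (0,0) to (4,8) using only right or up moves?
495

Solution: Choose 4 rights from 12 moves: C(12,4) = 495.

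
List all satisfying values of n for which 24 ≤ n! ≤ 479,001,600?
4, 5, 6, 7, 8, 9, 10, 11, 12

n! is strictly increasing; 4! = 24 and 12! = 479,001,600, so valid n = 4, 5, 6, 7, 8, 9, 10, 11, 12.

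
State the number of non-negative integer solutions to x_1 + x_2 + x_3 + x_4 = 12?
455

Reasoning: C(12+4-1, 4-1) = 455.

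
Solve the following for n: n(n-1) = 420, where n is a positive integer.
n² − n − 420 = 0, so n = (1 ± √(1 + 4·420))/2 = (1 ± √1,681)/2 = (1 ± 41)/2, i.e. n = 21 or n = -20. Taking the positive root, n = 21 (check: 21×20 = 420).

Answer: 21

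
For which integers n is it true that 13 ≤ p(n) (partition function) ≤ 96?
Tabulating p(n) via p(n) = p(n−1) + p(n−2) − p(n−5) − p(n−7) + …: p(6)=11; p(7)=15; p(8)=22; p(9)=30; p(10)=42; p(11)=56; p(12)=77; p(13)=101. So valid n = 7, 8, 9, 10, 11, 12.
Final answer: 7, 8, 9, 10, 11, 12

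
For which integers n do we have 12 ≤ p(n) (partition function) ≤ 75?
7, 8, 9, 10, 11

Solution: Tabulating p(n) via p(n) = p(n−1) + p(n−2) − p(n−5) − p(n−7) + …: p(6)=11; p(7)=15; p(8)=22; p(9)=30; p(10)=42; p(11)=56; p(12)=77. So valid n = 7, 8, 9, 10, 11.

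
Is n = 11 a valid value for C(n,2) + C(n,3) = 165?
C(11,2) + C(11,3) = 55 + 165 = 220, which does not equal 165.
Final answer: No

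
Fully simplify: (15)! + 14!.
1,394,852,659,200

Solution: (15)! + 14! = (15)·14! + 14! = (15+1)·14! = 16·14! = 1,394,852,659,200.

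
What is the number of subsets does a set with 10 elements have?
1,024

Solution: Each element can be included or excluded: 2^10 = 1,024.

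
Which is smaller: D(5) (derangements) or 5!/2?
D(5) = (5-1)·[D(4) + D(3)] = 4·[9 + 2] = 44; 5!/2 = 120/2 = 60.

Answer: D(5)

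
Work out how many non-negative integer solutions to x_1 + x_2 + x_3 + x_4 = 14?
680

Reasoning: C(14+4-1, 4-1) = 680.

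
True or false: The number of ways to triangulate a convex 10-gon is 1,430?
Triangulations of a convex 10-gon are counted by the Catalan number C_8: C_8 = C(16,8)/(8+1) = 12,870/9 = 1,430.

Answer: True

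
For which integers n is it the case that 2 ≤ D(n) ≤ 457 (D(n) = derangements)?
3, 4, 5, 6

Explanation: Using D(n) = (n−1)[D(n−1) + D(n−2)] with D(1)=0, D(2)=1: D(2)=1; D(3)=2; D(4)=9; D(5)=44; D(6)=265; D(7)=1,854. So valid n = 3, 4, 5, 6.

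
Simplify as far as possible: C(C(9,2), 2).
C(9,2) = 36, then C(36, 2) = 630.

Answer: 630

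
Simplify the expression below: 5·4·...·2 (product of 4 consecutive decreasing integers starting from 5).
120

Explanation: This is P(5,4) = 5!/(1)! = 120.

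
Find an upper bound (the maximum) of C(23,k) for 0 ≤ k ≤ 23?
1,352,078

Reasoning: Maximum at k = 11 or k = 12: C(23,11) = 1,352,078.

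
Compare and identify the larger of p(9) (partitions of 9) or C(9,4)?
C(9,4)

Working:
Pentagonal recurrence p(n) = p(n−1) + p(n−2) − p(n−5) − p(n−7) + …: p(9) = p(8) + p(7) − p(4) − p(2) = 22 + 15 − 5 − 2 = 30; C(9,4) = 126.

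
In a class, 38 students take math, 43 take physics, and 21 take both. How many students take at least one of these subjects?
60

|A∪B| = |A|+|B|-|A∩B| = 38+43-21 = 60.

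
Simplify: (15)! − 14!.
1,220,496,076,800

(15)! − 14! = (15)·14! − 14! = (15−1)·14! = 14·14! = 1,220,496,076,800.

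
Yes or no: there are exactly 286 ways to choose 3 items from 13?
Yes

Explanation: C(13,3) = 286.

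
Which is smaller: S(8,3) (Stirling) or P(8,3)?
P(8,3)

Working:
S(8,3) = 3·S(7,3) + S(7,2) = 3·301 + 63 = 966; P(8,3) = 336.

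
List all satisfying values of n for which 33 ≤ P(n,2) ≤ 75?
P(6,2)=30; P(7,2)=42; P(8,2)=56; P(9,2)=72; P(10,2)=90. So valid n = 7, 8, 9.
Final answer: 7, 8, 9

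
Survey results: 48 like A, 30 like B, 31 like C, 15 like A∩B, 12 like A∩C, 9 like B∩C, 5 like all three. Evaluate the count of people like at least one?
78

Working:
|A∪B∪C| = 48+30+31-15-12-9+5 = 78.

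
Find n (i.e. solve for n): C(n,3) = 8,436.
38

Explanation: C(n,3) = n(n−1)(n−2)/3! is increasing in n, and n(n−1)(n−2) = 3!·8,436 = 50,616 ≈ (n−1)^3 gives n ≈ 38.0. Check: C(36,3) = 7,140, C(37,3) = 7,770, C(38,3) = 8,436 ✓. So n = 38.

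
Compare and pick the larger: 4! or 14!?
14!

Working:
4!=24, 14!=87,178,291,200. 14! > 4!.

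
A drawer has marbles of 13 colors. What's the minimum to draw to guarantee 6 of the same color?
Worst case: 5 of each = 65. One more: 66.
Final answer: 66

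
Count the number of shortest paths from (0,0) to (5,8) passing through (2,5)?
420

To (2,5): C(7,2)=21. From there: C(6,3)=20. Total: 420.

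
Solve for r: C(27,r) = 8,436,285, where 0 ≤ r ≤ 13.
10

Working:
C(27,r) is increasing for 0 ≤ r ≤ 13. Stepping up (C(27,r+1) = C(27,r)·(27−r)/(r+1)): C(27,1) = 27, C(27,2) = 351, C(27,3) = 2,925, C(27,4) = 17,550, C(27,5) = 80,730, C(27,6) = 296,010, C(27,7) = 888,030, C(27,8) = 2,220,075, C(27,9) = 4,686,825, C(27,10) = 8,436,285 ✓. So r = 10.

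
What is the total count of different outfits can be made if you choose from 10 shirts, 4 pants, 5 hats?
200

By the multiplication principle: 10 × 4 × 5 = 200.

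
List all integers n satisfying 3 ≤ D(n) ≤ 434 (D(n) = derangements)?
4, 5, 6

Reasoning: Using D(n) = (n−1)[D(n−1) + D(n−2)] with D(1)=0, D(2)=1: D(3)=2; D(4)=9; D(5)=44; D(6)=265; D(7)=1,854. So valid n = 4, 5, 6.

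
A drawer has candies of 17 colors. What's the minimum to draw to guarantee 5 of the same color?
Worst case: 4 of each = 68. One more: 69.

Answer: 69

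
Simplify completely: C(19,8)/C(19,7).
3/2

Solution: C(n,k+1)/C(n,k) = (n−k)/(k+1). Here (19−7)/(7+1) = 12/8 = 3/2.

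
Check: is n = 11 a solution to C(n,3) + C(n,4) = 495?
C(11,3) + C(11,4) = 165 + 330 = 495, which equals 495.
Final answer: Yes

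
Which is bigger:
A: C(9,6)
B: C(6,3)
A
A=C(9,6)=84, B=C(6,3)=20.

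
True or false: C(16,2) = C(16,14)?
True

Solution: C(16,2) = C(16,16-2) by the symmetry property; both equal 120.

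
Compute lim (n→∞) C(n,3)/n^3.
1/6

C(n,3) ≈ n^3/3! for large n. Limit = 1/3! = 1/6.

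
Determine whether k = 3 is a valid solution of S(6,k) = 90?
Yes

S(6,3) = 3·S(5,3) + S(5,2) = 3·25 + 15 = 90, which equals 90.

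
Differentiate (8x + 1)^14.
112(8x + 1)^13

Explanation: Chain rule: 14(8x+1)^{13} × 8 = 112(8x+1)^{13}.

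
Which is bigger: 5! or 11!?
11!

Working:
5!=120, 11!=39,916,800. 11! > 5!.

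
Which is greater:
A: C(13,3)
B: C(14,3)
B

Working:
A=C(13,3)=286, B=C(14,3)=364.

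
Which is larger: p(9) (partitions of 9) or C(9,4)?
C(9,4)

Pentagonal recurrence p(n) = p(n−1) + p(n−2) − p(n−5) − p(n−7) + …: p(9) = p(8) + p(7) − p(4) − p(2) = 22 + 15 − 5 − 2 = 30; C(9,4) = 126.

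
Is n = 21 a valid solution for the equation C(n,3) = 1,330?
Yes

C(21,3) = 21·20·19/3! = 7,980/6 = 1,330, which equals 1,330.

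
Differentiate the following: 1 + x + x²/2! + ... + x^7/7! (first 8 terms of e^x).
1 + x + x²/2! + ... + x^6/6!

Differentiating term by term gives the first 7 terms of e^x.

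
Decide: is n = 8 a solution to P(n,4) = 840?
No

Reasoning: P(8,4) = 8·7·6·5 = 1,680, which does not equal 840.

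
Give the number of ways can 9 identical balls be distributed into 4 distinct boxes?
220

C(9+4-1, 4-1) = C(12, 3) = 220.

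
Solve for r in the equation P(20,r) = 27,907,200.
6

Working:
P(20,r) = 20·19·…·(20−r+1), a product of r factors. Multiplying down from 20: 20 = 20; 20·19 = 380; 20·19·18 = 6,840; 20·19·18·17 = 116,280; 20·19·18·17·16 = 1,860,480; 20·19·18·17·16·15 = 27,907,200 ✓ (6 factors). So r = 6.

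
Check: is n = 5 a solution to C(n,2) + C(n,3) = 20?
Yes

Working:
C(5,2) + C(5,3) = 10 + 10 = 20, which equals 20.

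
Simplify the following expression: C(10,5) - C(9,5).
126

C(10,5) - C(9,5) = C(9,4) = 126.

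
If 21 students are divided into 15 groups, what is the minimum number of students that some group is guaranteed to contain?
2
Pigeonhole: ⌈21/15⌉ = 2.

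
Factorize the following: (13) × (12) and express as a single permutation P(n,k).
P(13,2) = 13!/(11)!

Explanation: Product of 2 consecutive descending integers starting at 13: P(13,2) = 13!/11! = 156.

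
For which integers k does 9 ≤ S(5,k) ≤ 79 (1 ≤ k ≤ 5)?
2, 3, 4

Working:
S(5,1)=1; S(5,2)=15; S(5,3)=25; S(5,4)=10; S(5,5)=1. So valid k = 2, 3, 4.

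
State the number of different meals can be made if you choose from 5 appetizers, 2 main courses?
10

Working:
By the multiplication principle: 5 × 2 = 10.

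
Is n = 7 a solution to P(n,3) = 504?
P(7,3) = 7·6·5 = 210, which does not equal 504.

Answer: No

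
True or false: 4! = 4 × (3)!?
True

By definition n! = n × (n-1)!, so 4! = 4 × 3!.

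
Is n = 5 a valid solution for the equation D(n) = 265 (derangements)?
D(5) = (5-1)·[D(4) + D(3)] = 4·[9 + 2] = 44, which does not equal 265.
Final answer: No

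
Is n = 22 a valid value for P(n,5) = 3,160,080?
P(22,5) = 22·21·20·19·18 = 3,160,080, which equals 3,160,080.
Final answer: Yes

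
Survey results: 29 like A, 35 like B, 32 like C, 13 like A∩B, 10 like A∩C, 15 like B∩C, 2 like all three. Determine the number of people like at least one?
60
|A∪B∪C| = 29+35+32-13-10-15+2 = 60.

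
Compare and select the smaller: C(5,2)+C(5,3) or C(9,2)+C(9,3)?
C(5,2)+C(5,3)

Solution: First=20, Second=120.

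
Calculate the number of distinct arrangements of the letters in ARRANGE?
1,260

Solution: Word has 7 letters (A=2, R=2, N=1, G=1, E=1). Arrangements: 7!/Π(k!) = 1,260.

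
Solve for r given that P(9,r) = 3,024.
4

Working:
P(9,r) = 9·8·…·(9−r+1), a product of r factors. Multiplying down from 9: 9 = 9; 9·8 = 72; 9·8·7 = 504; 9·8·7·6 = 3,024 ✓ (4 factors). So r = 4.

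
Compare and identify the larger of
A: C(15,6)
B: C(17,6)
B

Solution: A=C(15,6)=5,005, B=C(17,6)=12,376.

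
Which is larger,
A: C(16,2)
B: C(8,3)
A

Working:
A=C(16,2)=120, B=C(8,3)=56.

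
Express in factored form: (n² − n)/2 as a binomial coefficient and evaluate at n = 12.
C(n,2); C(12,2) = 66

Solution: (n² − n)/2 = n(n−1)/2 = C(n,2). At n = 12: C(12,2) = 66.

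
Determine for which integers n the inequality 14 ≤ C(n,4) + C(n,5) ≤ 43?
C(5,4)+C(5,5)=6; C(6,4)+C(6,5)=21; C(7,4)+C(7,5)=56. So valid n = 6.
Final answer: 6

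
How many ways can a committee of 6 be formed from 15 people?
5,005

Explanation: C(15,6) = 15! / (6! × (15-6)!)
         = 15! / (6! × 9!)
         = 5,005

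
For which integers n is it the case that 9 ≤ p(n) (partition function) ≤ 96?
6, 7, 8, 9, 10, 11, 12

Tabulating p(n) via p(n) = p(n−1) + p(n−2) − p(n−5) − p(n−7) + …: p(5)=7; p(6)=11; p(7)=15; p(8)=22; p(9)=30; p(10)=42; p(11)=56; p(12)=77; p(13)=101. So valid n = 6, 7, 8, 9, 10, 11, 12.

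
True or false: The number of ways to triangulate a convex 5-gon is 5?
Triangulations of a convex 5-gon are counted by the Catalan number C_3: C_3 = C(6,3)/(3+1) = 20/4 = 5.
Final answer: True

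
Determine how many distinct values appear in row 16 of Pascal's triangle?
Row 16 has entries C(16,0)..C(16,16); by symmetry C(16,k)=C(16,16-k), giving 9 distinct values.

Answer: 9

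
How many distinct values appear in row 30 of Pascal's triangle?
16

Row 30 has entries C(30,0)..C(30,30); by symmetry C(30,k)=C(30,30-k), giving 16 distinct values.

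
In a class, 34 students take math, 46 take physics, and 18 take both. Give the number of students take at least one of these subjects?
62

Working:
|A∪B| = |A|+|B|-|A∩B| = 34+46-18 = 62.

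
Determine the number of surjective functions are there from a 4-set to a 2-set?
14

Working:
Onto functions = 2! × S(4,2)
First compute S(4,2) via recurrence:
Using the Stirling recurrence: S(n,k) = k·S(n-1,k) + S(n-1,k-1)
S(4,2) = 2·S(3,2) + S(3,1)
         = 2·3 + 1
         = 6 + 1
         = 7
Then: 2 × 7 = 14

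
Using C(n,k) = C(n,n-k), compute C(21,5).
C(21,5) = C(21,16) = 20,349.

Answer: 20,349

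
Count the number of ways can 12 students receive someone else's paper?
176,214,841

Explanation: Using D(n) = (n-1)[D(n-1) + D(n-2)]:
D(12) = (12-1) × [D(11) + D(10)]
      = 11 × [14684570 + 1334961]
      = 11 × 16019531
      = 176,214,841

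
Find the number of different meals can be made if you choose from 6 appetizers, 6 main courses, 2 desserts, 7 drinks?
504
By the multiplication principle: 6 × 6 × 2 × 7 = 504.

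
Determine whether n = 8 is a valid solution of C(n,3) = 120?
C(8,3) = 8·7·6/3! = 336/6 = 56, which does not equal 120.
Final answer: No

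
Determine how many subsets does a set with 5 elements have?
32

Reasoning: Each element can be included or excluded: 2^5 = 32.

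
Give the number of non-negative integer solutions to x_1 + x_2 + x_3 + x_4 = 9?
220

Explanation: C(9+4-1, 4-1) = 220.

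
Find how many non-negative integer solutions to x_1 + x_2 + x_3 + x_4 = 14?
680
C(14+4-1, 4-1) = 680.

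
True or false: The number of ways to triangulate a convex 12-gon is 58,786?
False
Triangulations of a convex 12-gon are counted by the Catalan number C_10: C_10 = C(20,10)/(10+1) = 184,756/11 = 16,796.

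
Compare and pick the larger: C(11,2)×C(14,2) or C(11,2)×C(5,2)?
C(11,2)×C(14,2)

C(11,2)×C(14,2)=5,005, C(11,2)×C(5,2)=550.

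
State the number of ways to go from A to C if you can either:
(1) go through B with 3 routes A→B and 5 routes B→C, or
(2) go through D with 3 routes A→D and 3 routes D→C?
24

Reasoning: Route via B: 3×5=15. Route via D: 3×3=9. Total: 24.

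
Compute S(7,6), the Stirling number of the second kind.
Using the Stirling recurrence: S(n,k) = k·S(n-1,k) + S(n-1,k-1)
S(7,6) = 6·S(6,6) + S(6,5)
         = 6·1 + 15
         = 6 + 15
         = 21

Answer: 21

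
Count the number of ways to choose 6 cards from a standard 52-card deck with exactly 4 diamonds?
529,815

Explanation: 13 diamonds and 39 non-diamonds: C(13,4) × C(39,2) = 715 × 741 = 529,815.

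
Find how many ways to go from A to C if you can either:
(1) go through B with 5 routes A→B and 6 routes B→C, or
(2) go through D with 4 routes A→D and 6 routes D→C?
54

Working:
Route via B: 5×6=30. Route via D: 4×6=24. Total: 54.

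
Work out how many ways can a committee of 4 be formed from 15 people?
1,365
C(15,4) = 15! / (4! × (15-4)!)
         = 15! / (4! × 11!)
         = 1,365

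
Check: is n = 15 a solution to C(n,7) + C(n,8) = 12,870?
C(15,7) + C(15,8) = 6,435 + 6,435 = 12,870, which equals 12,870.
Final answer: Yes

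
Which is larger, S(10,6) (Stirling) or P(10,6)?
S(10,6) = 6·S(9,6) + S(9,5) = 6·2,646 + 6,951 = 22,827; P(10,6) = 151,200.
Final answer: P(10,6)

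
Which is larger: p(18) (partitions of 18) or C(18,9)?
C(18,9)
Pentagonal recurrence p(n) = p(n−1) + p(n−2) − p(n−5) − p(n−7) + …: p(18) = p(17) + p(16) − p(13) − p(11) + p(6) + p(3) = 297 + 231 − 101 − 56 + 11 + 3 = 385; C(18,9) = 48,620.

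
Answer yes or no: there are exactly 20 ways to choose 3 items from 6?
Yes

Solution: C(6,3) = 20.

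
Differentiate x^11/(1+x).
(11x^10(1+x) - x^11)/(1+x)²

Reasoning: Quotient rule: [11x^{10}(1+x) - x^11]/(1+x)².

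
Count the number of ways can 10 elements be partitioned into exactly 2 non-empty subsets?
511

Working:
This equals S(10,2), the Stirling number of the 2nd kind.
Using the Stirling recurrence: S(n,k) = k·S(n-1,k) + S(n-1,k-1)
S(10,2) = 2·S(9,2) + S(9,1)
         = 2·255 + 1
         = 510 + 1
         = 511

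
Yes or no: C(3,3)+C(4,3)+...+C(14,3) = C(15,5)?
Hockey stick identity gives Σ = C(15,4) = 1,365; RHS C(15,5) = 3,003.
Final answer: No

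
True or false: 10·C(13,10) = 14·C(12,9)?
Absorption identity k·C(n,k) = n·C(n-1,k-1). LHS = 10·286 = 2,860; RHS = 14·220 = 3,080.

Answer: False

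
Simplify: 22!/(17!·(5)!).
26,334

This is C(22,17) = 26,334.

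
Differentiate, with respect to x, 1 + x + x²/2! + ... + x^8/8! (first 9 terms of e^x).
Differentiating term by term gives the first 8 terms of e^x.
Final answer: 1 + x + x²/2! + ... + x^7/7!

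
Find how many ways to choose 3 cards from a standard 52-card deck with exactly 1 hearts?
9,633

Explanation: 13 hearts and 39 non-hearts: C(13,1) × C(39,2) = 13 × 741 = 9,633.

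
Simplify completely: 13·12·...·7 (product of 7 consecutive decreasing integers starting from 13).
8,648,640

Reasoning: This is P(13,7) = 13!/(6)! = 8,648,640.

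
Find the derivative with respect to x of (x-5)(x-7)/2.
(2x - 12)/2

Explanation: d/dx[(x-5)(x-7)] = (x-7) + (x-5) = 2x - 12. Dividing by 2 gives (2x - 12)/2.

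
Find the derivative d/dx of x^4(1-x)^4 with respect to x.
4x^3(1-x)^4 - 4x^4(1-x)^3

Solution: Product rule: 4x^{3}(1-x)^{4} + x^4·(-4)(1-x)^{3}.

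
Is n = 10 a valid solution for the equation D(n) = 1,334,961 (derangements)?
Yes

Reasoning: D(10) = (10-1)·[D(9) + D(8)] = 9·[133,496 + 14,833] = 1,334,961, which equals 1,334,961.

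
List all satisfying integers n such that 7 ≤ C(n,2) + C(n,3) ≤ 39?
4, 5, 6

Reasoning: C(3,2)+C(3,3)=4; C(4,2)+C(4,3)=10; C(5,2)+C(5,3)=20; C(6,2)+C(6,3)=35; C(7,2)+C(7,3)=56. So valid n = 4, 5, 6.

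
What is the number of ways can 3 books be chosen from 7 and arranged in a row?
210

Explanation: P(7,3) = 7!/(7-3)! = 210.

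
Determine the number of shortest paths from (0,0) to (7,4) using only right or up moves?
330

Solution: Choose 7 rights from 11 moves: C(11,7) = 330.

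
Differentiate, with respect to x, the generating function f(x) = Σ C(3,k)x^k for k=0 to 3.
Σ k·C(3,k)x^(k-1) for k=1 to 3

Explanation: Term-by-term differentiation gives Σ k·C(3,k)x^{k-1} for k=1 to 3.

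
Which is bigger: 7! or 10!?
10!

Working:
7!=5,040, 10!=3,628,800. 10! > 7!.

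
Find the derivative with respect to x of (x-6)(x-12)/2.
(2x - 18)/2

Working:
d/dx[(x-6)(x-12)] = (x-12) + (x-6) = 2x - 18. Dividing by 2 gives (2x - 18)/2.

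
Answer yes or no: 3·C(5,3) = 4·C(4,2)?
No

Reasoning: Absorption identity k·C(n,k) = n·C(n-1,k-1). LHS = 3·10 = 30; RHS = 4·6 = 24.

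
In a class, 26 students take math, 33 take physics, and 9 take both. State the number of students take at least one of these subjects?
50
|A∪B| = |A|+|B|-|A∩B| = 26+33-9 = 50.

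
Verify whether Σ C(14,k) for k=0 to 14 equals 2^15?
False
Binomial theorem: Σ C(14,k) = (1+1)^14 = 2^14 = 16,384; RHS 2^15 = 32,768.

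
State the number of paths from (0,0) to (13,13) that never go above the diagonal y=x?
742,900

Explanation: Counted by the Catalan number C_13: C_13 = C(26,13)/(13+1) = 10,400,600/14 = 742,900.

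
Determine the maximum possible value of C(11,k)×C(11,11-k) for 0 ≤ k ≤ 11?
213,444

Working:
C(11,k)·C(11,11-k) = C(11,k)², maximised at the centre k = 5: C(11,5)² = 213,444.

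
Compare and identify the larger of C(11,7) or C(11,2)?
C(11,7)
C(11,7)=330, C(11,2)=55.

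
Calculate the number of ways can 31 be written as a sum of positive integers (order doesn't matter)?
6,842

Working:
Pentagonal recurrence p(n) = p(n−1) + p(n−2) − p(n−5) − p(n−7) + …: p(31) = p(30) + p(29) − p(26) − p(24) + p(19) + p(16) − p(9) − p(5) = 5,604 + 4,565 − 2,436 − 1,575 + 490 + 231 − 30 − 7 = 6,842.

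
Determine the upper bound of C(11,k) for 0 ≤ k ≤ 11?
462

Reasoning: Maximum at k = 5 or k = 6: C(11,5) = 462.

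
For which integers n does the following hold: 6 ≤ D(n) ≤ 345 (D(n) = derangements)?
4, 5, 6

Reasoning: Using D(n) = (n−1)[D(n−1) + D(n−2)] with D(1)=0, D(2)=1: D(3)=2; D(4)=9; D(5)=44; D(6)=265; D(7)=1,854. So valid n = 4, 5, 6.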